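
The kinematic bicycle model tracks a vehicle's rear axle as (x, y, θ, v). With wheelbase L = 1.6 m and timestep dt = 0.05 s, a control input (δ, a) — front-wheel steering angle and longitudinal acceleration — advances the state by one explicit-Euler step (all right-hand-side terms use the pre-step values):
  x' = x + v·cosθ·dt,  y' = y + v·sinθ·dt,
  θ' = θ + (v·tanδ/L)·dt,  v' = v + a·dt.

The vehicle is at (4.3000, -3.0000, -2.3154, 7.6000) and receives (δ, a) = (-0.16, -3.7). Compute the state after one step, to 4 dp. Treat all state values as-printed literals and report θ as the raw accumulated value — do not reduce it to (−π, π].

x' = 4.3000 + 7.6000·cos(-2.3154)·0.05 = 4.0425
y' = -3.0000 + 7.6000·sin(-2.3154)·0.05 = -3.2794
θ' = -2.3154 + (7.6000/1.6)·tan(-0.16)·0.05 = -2.3537
v' = 7.6000 − 3.7000·0.05 = 7.4150

(4.0425, -3.2794, -2.3537, 7.4150)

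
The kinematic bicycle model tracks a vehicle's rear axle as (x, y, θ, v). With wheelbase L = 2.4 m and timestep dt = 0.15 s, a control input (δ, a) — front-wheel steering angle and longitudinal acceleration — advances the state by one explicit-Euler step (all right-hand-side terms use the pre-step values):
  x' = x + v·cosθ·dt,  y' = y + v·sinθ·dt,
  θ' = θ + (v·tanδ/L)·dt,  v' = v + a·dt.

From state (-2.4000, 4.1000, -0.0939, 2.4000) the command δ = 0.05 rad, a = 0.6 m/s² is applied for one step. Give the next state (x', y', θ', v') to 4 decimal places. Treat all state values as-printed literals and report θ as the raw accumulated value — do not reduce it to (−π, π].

x' = -2.4000 + 2.4000·cos(-0.0939)·0.15 = -2.0416
y' = 4.1000 + 2.4000·sin(-0.0939)·0.15 = 4.0662
θ' = -0.0939 + (2.4000/2.4)·tan(0.05)·0.15 = -0.0864
v' = 2.4000 + 0.6000·0.15 = 2.4900

(-2.0416, 4.0662, -0.0864, 2.4900)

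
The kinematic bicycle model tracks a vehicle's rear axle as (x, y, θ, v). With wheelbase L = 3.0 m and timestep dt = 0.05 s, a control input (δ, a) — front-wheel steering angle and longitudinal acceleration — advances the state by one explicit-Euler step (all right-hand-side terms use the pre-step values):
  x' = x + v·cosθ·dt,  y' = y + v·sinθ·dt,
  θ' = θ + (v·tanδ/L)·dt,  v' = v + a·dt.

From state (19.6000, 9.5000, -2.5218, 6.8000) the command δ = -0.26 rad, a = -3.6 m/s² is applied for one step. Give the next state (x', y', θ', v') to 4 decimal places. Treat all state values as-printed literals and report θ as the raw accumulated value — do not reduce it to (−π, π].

x' = 19.6000 + 6.8000·cos(-2.5218)·0.05 = 19.3232
y' = 9.5000 + 6.8000·sin(-2.5218)·0.05 = 9.3025
θ' = -2.5218 + (6.8000/3.0)·tan(-0.26)·0.05 = -2.5519
v' = 6.8000 − 3.6000·0.05 = 6.6200

(19.3232, 9.3025, -2.5519, 6.6200)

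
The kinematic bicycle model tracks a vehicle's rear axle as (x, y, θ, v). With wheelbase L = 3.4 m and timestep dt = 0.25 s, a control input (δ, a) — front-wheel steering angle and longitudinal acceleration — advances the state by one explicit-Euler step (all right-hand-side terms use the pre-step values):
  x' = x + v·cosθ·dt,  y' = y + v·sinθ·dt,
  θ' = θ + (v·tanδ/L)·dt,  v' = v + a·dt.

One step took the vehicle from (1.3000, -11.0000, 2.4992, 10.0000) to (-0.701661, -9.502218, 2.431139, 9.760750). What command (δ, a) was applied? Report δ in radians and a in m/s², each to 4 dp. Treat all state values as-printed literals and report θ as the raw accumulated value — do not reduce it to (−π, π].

a = (v'−v)/dt = (-0.239250)/0.25 = -0.9570
Δθ = θ'−θ = -0.068061;  (v·dt/L) = 10.0000·0.25/3.4 = 0.735294
tan δ = Δθ·L/(v·dt) = -0.092563  →  δ = -0.0923

δ = -0.0923, a = -0.9570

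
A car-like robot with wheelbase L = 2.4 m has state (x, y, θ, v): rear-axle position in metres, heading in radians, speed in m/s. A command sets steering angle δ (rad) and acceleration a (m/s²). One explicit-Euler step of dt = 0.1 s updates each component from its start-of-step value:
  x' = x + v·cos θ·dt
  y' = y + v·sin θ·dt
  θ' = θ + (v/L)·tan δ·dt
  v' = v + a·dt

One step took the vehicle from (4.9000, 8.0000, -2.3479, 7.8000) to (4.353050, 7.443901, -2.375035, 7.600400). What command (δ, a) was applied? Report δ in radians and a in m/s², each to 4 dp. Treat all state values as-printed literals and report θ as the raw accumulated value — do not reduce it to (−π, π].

δ = -0.0833, a = -1.9960

a = (v'−v)/dt = (-0.199600)/0.1 = -1.9960
Δθ = θ'−θ = -0.027135;  (v·dt/L) = 7.8000·0.1/2.4 = 0.325000
tan δ = Δθ·L/(v·dt) = -0.083492  →  δ = -0.0833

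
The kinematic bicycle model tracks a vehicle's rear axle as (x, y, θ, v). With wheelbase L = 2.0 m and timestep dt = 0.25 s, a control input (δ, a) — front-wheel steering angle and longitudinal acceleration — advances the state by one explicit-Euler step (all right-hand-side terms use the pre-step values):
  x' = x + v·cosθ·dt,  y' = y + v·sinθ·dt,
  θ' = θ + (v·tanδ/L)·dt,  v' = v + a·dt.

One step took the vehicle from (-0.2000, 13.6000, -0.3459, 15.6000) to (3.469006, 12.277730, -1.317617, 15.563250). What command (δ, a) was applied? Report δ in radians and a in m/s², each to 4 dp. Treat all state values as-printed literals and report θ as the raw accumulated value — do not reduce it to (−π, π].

δ = -0.4623, a = -0.1470

a = (v'−v)/dt = (-0.036750)/0.25 = -0.1470
Δθ = θ'−θ = -0.971717;  (v·dt/L) = 15.6000·0.25/2.0 = 1.950000
tan δ = Δθ·L/(v·dt) = -0.498316  →  δ = -0.4623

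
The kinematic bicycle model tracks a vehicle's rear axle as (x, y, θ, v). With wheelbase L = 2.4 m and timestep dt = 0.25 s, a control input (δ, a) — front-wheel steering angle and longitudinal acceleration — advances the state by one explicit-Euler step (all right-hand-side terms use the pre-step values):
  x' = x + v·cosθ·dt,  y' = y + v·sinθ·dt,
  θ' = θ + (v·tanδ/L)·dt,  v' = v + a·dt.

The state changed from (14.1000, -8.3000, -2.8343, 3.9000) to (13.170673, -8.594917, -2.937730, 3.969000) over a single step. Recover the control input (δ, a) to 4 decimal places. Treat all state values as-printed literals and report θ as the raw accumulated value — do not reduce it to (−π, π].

a = (v'−v)/dt = (0.069000)/0.25 = 0.2760
Δθ = θ'−θ = -0.103430;  (v·dt/L) = 3.9000·0.25/2.4 = 0.406250
tan δ = Δθ·L/(v·dt) = -0.254597  →  δ = -0.2493

δ = -0.2493, a = 0.2760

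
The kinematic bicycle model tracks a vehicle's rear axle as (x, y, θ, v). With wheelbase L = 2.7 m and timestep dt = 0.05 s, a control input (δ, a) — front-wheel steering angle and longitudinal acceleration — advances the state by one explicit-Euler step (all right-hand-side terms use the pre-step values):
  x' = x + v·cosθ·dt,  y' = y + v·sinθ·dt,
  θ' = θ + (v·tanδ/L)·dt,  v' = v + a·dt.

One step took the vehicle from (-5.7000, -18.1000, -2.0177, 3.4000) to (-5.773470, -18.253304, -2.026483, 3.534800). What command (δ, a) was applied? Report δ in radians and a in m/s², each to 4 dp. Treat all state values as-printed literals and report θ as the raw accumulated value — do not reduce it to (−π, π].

a = (v'−v)/dt = (0.134800)/0.05 = 2.6960
Δθ = θ'−θ = -0.008783;  (v·dt/L) = 3.4000·0.05/2.7 = 0.062963
tan δ = Δθ·L/(v·dt) = -0.139495  →  δ = -0.1386

δ = -0.1386, a = 2.6960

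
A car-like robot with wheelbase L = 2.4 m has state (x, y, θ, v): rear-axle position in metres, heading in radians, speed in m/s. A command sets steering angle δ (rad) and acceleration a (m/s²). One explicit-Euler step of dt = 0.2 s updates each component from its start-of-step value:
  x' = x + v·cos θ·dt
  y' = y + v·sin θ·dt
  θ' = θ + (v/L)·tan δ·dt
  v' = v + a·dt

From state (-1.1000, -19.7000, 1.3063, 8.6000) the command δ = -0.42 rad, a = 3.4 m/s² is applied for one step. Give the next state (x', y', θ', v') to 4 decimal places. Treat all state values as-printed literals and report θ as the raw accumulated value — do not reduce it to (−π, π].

x' = -1.1000 + 8.6000·cos(1.3063)·0.2 = -0.6504
y' = -19.7000 + 8.6000·sin(1.3063)·0.2 = -18.0398
θ' = 1.3063 + (8.6000/2.4)·tan(-0.42)·0.2 = 0.9863
v' = 8.6000 + 3.4000·0.2 = 9.2800

(-0.6504, -18.0398, 0.9863, 9.2800)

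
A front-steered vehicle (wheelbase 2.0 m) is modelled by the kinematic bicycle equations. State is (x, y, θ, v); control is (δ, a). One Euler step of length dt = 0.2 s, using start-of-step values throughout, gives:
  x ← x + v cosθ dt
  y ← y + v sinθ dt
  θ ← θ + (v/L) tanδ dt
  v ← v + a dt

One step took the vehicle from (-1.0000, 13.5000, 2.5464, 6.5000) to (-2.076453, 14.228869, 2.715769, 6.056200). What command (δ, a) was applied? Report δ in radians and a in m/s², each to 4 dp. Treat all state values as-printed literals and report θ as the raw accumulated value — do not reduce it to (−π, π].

δ = 0.2549, a = -2.2190

a = (v'−v)/dt = (-0.443800)/0.2 = -2.2190
Δθ = θ'−θ = 0.169369;  (v·dt/L) = 6.5000·0.2/2.0 = 0.650000
tan δ = Δθ·L/(v·dt) = 0.260568  →  δ = 0.2549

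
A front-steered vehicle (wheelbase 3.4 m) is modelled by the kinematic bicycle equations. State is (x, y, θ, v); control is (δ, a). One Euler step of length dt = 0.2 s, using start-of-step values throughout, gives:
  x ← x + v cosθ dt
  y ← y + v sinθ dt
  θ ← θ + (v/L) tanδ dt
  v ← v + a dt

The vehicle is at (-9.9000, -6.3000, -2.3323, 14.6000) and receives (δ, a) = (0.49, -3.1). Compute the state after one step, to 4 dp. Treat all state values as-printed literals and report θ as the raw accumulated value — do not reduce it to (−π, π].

(-11.9148, -8.4135, -1.8742, 13.9800)

x' = -9.9000 + 14.6000·cos(-2.3323)·0.2 = -11.9148
y' = -6.3000 + 14.6000·sin(-2.3323)·0.2 = -8.4135
θ' = -2.3323 + (14.6000/3.4)·tan(0.49)·0.2 = -1.8742
v' = 14.6000 − 3.1000·0.2 = 13.9800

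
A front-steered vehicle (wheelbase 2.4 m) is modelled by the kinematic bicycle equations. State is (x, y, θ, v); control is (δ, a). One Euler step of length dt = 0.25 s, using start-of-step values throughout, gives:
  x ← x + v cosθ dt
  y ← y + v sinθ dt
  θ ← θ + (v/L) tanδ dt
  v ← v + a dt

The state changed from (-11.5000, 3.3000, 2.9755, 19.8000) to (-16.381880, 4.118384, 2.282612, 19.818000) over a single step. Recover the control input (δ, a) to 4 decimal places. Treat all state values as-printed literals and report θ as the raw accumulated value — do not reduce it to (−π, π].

a = (v'−v)/dt = (0.018000)/0.25 = 0.0720
Δθ = θ'−θ = -0.692888;  (v·dt/L) = 19.8000·0.25/2.4 = 2.062500
tan δ = Δθ·L/(v·dt) = -0.335946  →  δ = -0.3241

δ = -0.3241, a = 0.0720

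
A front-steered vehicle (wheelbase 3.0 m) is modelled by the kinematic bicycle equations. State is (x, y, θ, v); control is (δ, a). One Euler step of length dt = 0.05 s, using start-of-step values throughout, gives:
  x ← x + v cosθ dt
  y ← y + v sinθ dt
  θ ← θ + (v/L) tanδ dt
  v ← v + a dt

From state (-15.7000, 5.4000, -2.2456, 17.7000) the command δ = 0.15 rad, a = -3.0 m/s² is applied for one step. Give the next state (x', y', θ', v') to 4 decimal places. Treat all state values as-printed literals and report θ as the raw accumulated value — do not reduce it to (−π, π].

(-16.2529, 4.7090, -2.2010, 17.5500)

x' = -15.7000 + 17.7000·cos(-2.2456)·0.05 = -16.2529
y' = 5.4000 + 17.7000·sin(-2.2456)·0.05 = 4.7090
θ' = -2.2456 + (17.7000/3.0)·tan(0.15)·0.05 = -2.2010
v' = 17.7000 − 3.0000·0.05 = 17.5500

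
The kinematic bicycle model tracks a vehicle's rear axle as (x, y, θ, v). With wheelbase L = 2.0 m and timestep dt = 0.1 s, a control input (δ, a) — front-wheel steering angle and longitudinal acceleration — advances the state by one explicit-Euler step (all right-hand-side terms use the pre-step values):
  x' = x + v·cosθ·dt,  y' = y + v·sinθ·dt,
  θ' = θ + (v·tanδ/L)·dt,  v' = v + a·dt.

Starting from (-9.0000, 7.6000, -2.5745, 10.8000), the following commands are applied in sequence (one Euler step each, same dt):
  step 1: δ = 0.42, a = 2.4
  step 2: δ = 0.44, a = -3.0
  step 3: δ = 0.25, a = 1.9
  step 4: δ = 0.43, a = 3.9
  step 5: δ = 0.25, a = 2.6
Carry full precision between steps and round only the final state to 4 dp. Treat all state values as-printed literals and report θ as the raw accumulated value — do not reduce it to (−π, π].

after step 1 (δ=0.42, a=2.4): (-9.910944, 7.019843, -2.333351, 11.040000)
after step 2 (δ=0.44, a=-3.0): (-10.673555, 6.221570, -2.073480, 10.740000)
after step 3 (δ=0.25, a=1.9): (-11.190985, 5.280431, -1.936361, 10.930000)
after step 4 (δ=0.43, a=3.9): (-11.581708, 4.259655, -1.685725, 11.320000)
after step 5 (δ=0.25, a=2.6): (-11.711521, 3.135123, -1.541201, 11.580000)

(-11.7115, 3.1351, -1.5412, 11.5800)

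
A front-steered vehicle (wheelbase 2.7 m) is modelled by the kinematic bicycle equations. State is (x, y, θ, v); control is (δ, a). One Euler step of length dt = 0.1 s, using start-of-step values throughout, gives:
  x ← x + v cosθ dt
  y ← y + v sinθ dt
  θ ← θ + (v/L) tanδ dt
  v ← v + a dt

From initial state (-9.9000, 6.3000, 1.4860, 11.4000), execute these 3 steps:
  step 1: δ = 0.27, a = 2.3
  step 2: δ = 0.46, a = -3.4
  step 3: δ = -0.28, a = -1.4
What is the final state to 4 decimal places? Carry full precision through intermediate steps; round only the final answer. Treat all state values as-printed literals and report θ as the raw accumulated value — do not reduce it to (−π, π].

after step 1 (δ=0.27, a=2.3): (-9.803448, 7.435904, 1.602853, 11.630000)
after step 2 (δ=0.46, a=-3.4): (-9.840724, 8.598306, 1.816263, 11.290000)
after step 3 (δ=-0.28, a=-1.4): (-10.115082, 9.693463, 1.696023, 11.150000)

(-10.1151, 9.6935, 1.6960, 11.1500)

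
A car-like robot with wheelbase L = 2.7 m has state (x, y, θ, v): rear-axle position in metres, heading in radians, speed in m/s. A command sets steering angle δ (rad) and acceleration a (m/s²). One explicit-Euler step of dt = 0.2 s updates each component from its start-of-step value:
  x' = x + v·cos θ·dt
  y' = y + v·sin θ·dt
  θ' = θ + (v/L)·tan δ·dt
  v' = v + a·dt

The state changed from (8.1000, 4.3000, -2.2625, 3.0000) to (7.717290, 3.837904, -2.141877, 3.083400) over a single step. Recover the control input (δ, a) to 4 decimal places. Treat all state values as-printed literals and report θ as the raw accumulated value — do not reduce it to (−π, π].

δ = 0.4973, a = 0.4170

a = (v'−v)/dt = (0.083400)/0.2 = 0.4170
Δθ = θ'−θ = 0.120623;  (v·dt/L) = 3.0000·0.2/2.7 = 0.222222
tan δ = Δθ·L/(v·dt) = 0.542804  →  δ = 0.4973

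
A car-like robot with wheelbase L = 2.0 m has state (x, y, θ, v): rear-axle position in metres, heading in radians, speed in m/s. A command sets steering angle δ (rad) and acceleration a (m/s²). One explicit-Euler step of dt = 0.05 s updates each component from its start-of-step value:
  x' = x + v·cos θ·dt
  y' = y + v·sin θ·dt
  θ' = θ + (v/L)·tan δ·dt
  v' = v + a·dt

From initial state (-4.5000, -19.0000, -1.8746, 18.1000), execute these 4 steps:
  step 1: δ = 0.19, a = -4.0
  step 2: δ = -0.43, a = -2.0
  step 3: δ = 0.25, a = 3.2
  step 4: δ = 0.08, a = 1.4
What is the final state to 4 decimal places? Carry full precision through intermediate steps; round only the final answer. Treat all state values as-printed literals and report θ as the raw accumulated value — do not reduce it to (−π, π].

after step 1 (δ=0.19, a=-4.0): (-4.770732, -19.863556, -1.787575, 17.900000)
after step 2 (δ=-0.43, a=-2.0): (-4.963234, -20.737609, -1.992808, 17.800000)
after step 3 (δ=0.25, a=3.2): (-5.327775, -21.549526, -1.879181, 17.960000)
after step 4 (δ=0.08, a=1.4): (-5.600335, -22.405163, -1.843184, 18.030000)

(-5.6003, -22.4052, -1.8432, 18.0300)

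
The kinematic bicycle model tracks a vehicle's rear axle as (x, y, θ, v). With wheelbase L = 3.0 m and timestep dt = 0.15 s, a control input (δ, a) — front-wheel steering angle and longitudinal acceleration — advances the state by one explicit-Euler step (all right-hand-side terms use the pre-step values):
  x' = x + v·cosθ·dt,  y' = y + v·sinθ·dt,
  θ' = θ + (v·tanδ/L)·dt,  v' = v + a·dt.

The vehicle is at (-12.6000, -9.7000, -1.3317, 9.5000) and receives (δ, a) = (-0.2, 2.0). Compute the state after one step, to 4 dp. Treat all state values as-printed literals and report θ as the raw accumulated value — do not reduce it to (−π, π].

(-12.2625, -11.0845, -1.4280, 9.8000)

x' = -12.6000 + 9.5000·cos(-1.3317)·0.15 = -12.2625
y' = -9.7000 + 9.5000·sin(-1.3317)·0.15 = -11.0845
θ' = -1.3317 + (9.5000/3.0)·tan(-0.2)·0.15 = -1.4280
v' = 9.5000 + 2.0000·0.15 = 9.8000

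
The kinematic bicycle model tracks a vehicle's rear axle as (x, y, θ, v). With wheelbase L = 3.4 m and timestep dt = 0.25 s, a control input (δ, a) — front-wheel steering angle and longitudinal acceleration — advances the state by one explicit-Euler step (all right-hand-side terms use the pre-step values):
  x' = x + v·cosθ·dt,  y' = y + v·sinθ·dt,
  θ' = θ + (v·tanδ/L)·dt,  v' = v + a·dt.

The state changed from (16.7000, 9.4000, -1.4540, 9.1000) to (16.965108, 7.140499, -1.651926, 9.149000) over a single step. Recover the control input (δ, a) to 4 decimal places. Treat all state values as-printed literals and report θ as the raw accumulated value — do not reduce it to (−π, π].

a = (v'−v)/dt = (0.049000)/0.25 = 0.1960
Δθ = θ'−θ = -0.197926;  (v·dt/L) = 9.1000·0.25/3.4 = 0.669118
tan δ = Δθ·L/(v·dt) = -0.295801  →  δ = -0.2876

δ = -0.2876, a = 0.1960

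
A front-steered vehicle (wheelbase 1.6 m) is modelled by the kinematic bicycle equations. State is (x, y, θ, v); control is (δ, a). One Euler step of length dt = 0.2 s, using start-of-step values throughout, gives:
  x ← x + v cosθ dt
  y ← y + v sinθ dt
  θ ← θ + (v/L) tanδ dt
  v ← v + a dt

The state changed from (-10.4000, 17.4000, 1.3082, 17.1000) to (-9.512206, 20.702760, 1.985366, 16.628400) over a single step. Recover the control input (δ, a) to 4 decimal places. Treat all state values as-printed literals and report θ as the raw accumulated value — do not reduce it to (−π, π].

δ = 0.3068, a = -2.3580

a = (v'−v)/dt = (-0.471600)/0.2 = -2.3580
Δθ = θ'−θ = 0.677166;  (v·dt/L) = 17.1000·0.2/1.6 = 2.137500
tan δ = Δθ·L/(v·dt) = 0.316803  →  δ = 0.3068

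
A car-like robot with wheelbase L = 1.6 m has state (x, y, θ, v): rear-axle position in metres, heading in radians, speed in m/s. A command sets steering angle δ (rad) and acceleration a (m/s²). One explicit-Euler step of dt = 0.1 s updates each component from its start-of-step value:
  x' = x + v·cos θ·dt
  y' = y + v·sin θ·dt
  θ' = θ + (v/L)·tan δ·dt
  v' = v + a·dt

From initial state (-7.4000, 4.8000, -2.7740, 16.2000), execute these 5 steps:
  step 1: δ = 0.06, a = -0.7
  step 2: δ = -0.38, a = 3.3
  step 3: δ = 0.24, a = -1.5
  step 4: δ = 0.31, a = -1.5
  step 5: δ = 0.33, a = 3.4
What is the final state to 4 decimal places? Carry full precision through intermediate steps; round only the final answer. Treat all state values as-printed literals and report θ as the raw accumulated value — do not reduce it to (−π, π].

(-14.9231, 2.1407, -2.1916, 16.5000)

after step 1 (δ=0.06, a=-0.7): (-8.911776, 4.217821, -2.713177, 16.130000)
after step 2 (δ=-0.38, a=3.3): (-10.379001, 3.547732, -3.115835, 16.460000)
after step 3 (δ=0.24, a=-1.5): (-12.024455, 3.505339, -2.864083, 16.310000)
after step 4 (δ=0.31, a=-1.5): (-13.593054, 3.058508, -2.537549, 16.160000)
after step 5 (δ=0.33, a=3.4): (-14.923096, 2.140659, -2.191599, 16.500000)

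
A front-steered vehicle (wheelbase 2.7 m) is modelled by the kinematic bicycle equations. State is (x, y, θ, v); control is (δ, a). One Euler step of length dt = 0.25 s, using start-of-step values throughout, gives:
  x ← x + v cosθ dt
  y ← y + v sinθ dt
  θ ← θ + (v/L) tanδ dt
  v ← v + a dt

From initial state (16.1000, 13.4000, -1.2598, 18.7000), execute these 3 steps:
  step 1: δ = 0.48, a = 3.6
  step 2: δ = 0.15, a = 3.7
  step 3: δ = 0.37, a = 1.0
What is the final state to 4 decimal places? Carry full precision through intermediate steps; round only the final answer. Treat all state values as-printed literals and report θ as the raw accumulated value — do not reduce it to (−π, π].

after step 1 (δ=0.48, a=3.6): (17.530584, 8.949264, -0.358372, 19.600000)
after step 2 (δ=0.15, a=3.7): (22.119283, 7.230588, -0.084090, 20.525000)
after step 3 (δ=0.37, a=1.0): (27.232402, 6.799612, 0.653030, 20.775000)

(27.2324, 6.7996, 0.6530, 20.7750)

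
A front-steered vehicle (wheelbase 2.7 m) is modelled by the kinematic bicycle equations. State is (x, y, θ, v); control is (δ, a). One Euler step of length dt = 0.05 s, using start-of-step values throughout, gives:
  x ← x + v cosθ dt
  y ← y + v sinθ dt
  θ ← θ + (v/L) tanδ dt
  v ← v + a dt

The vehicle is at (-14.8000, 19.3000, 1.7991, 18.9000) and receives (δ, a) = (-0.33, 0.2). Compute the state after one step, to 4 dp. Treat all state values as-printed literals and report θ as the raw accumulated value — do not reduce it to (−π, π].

x' = -14.8000 + 18.9000·cos(1.7991)·0.05 = -15.0139
y' = 19.3000 + 18.9000·sin(1.7991)·0.05 = 20.2205
θ' = 1.7991 + (18.9000/2.7)·tan(-0.33)·0.05 = 1.6792
v' = 18.9000 + 0.2000·0.05 = 18.9100

(-15.0139, 20.2205, 1.6792, 18.9100)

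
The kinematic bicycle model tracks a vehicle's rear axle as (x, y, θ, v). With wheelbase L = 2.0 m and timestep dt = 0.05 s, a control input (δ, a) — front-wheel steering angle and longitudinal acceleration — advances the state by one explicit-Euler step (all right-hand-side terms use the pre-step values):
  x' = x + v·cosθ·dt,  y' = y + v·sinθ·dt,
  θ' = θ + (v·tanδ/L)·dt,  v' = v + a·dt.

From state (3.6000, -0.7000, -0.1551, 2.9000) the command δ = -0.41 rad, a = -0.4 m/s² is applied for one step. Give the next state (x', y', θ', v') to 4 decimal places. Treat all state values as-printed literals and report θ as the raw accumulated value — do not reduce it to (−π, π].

(3.7433, -0.7224, -0.1866, 2.8800)

x' = 3.6000 + 2.9000·cos(-0.1551)·0.05 = 3.7433
y' = -0.7000 + 2.9000·sin(-0.1551)·0.05 = -0.7224
θ' = -0.1551 + (2.9000/2.0)·tan(-0.41)·0.05 = -0.1866
v' = 2.9000 − 0.4000·0.05 = 2.8800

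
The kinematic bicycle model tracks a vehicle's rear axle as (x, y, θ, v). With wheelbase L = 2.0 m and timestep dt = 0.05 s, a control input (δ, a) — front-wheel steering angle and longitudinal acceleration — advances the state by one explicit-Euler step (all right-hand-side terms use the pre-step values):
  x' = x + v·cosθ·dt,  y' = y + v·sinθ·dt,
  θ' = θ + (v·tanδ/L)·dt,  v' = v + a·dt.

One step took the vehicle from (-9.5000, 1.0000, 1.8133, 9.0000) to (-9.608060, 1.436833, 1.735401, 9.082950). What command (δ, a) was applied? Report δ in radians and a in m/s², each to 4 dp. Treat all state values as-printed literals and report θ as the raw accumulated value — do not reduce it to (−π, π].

δ = -0.3333, a = 1.6590

a = (v'−v)/dt = (0.082950)/0.05 = 1.6590
Δθ = θ'−θ = -0.077899;  (v·dt/L) = 9.0000·0.05/2.0 = 0.225000
tan δ = Δθ·L/(v·dt) = -0.346218  →  δ = -0.3333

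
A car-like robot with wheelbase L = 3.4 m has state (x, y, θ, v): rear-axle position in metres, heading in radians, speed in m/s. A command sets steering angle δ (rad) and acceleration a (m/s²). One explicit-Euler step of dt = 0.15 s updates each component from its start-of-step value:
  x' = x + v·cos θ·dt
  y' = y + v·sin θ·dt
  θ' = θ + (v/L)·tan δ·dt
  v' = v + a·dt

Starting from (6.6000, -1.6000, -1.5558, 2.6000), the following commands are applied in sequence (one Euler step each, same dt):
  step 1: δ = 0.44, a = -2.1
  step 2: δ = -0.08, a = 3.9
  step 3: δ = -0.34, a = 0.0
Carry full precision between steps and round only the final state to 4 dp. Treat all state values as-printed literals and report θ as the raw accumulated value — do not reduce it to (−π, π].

(6.6557, -2.7616, -1.5547, 2.8700)

after step 1 (δ=0.44, a=-2.1): (6.605848, -1.989956, -1.501799, 2.285000)
after step 2 (δ=-0.08, a=3.9): (6.629479, -2.331891, -1.509881, 2.870000)
after step 3 (δ=-0.34, a=0.0): (6.655687, -2.761592, -1.554670, 2.870000)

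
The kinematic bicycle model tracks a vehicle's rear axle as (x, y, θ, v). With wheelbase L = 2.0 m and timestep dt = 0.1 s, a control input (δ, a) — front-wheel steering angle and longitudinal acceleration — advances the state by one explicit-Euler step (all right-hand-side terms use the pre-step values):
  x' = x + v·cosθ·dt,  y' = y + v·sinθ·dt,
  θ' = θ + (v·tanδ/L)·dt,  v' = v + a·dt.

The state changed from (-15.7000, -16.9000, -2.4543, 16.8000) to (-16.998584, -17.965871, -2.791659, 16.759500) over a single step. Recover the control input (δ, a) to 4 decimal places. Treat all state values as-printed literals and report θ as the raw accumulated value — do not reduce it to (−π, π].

a = (v'−v)/dt = (-0.040500)/0.1 = -0.4050
Δθ = θ'−θ = -0.337359;  (v·dt/L) = 16.8000·0.1/2.0 = 0.840000
tan δ = Δθ·L/(v·dt) = -0.401618  →  δ = -0.3819

δ = -0.3819, a = -0.4050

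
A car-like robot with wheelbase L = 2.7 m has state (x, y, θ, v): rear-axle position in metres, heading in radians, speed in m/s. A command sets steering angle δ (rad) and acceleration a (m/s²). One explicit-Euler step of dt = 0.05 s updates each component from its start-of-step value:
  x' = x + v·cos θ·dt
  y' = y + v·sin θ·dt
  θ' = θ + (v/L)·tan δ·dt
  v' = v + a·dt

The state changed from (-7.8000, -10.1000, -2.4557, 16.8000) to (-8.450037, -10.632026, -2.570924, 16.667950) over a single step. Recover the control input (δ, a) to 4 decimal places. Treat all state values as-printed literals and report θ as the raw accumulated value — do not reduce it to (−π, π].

a = (v'−v)/dt = (-0.132050)/0.05 = -2.6410
Δθ = θ'−θ = -0.115224;  (v·dt/L) = 16.8000·0.05/2.7 = 0.311111
tan δ = Δθ·L/(v·dt) = -0.370363  →  δ = -0.3547

δ = -0.3547, a = -2.6410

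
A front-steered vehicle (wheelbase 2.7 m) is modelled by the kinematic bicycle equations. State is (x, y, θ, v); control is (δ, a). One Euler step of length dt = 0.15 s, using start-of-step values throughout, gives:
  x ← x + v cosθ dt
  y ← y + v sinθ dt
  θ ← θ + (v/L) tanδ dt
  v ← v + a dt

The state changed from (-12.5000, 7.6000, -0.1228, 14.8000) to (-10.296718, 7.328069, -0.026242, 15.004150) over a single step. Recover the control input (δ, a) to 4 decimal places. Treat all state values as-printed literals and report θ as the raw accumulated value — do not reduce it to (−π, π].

δ = 0.1169, a = 1.3610

a = (v'−v)/dt = (0.204150)/0.15 = 1.3610
Δθ = θ'−θ = 0.096558;  (v·dt/L) = 14.8000·0.15/2.7 = 0.822222
tan δ = Δθ·L/(v·dt) = 0.117435  →  δ = 0.1169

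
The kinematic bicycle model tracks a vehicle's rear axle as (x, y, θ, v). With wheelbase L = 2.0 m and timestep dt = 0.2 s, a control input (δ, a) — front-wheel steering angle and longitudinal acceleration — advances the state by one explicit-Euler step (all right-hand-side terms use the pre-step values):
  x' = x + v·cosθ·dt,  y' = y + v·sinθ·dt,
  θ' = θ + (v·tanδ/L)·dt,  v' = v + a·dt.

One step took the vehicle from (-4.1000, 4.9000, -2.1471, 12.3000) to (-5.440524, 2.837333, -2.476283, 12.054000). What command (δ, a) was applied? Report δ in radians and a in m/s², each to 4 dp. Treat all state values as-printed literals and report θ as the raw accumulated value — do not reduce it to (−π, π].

δ = -0.2615, a = -1.2300

a = (v'−v)/dt = (-0.246000)/0.2 = -1.2300
Δθ = θ'−θ = -0.329183;  (v·dt/L) = 12.3000·0.2/2.0 = 1.230000
tan δ = Δθ·L/(v·dt) = -0.267628  →  δ = -0.2615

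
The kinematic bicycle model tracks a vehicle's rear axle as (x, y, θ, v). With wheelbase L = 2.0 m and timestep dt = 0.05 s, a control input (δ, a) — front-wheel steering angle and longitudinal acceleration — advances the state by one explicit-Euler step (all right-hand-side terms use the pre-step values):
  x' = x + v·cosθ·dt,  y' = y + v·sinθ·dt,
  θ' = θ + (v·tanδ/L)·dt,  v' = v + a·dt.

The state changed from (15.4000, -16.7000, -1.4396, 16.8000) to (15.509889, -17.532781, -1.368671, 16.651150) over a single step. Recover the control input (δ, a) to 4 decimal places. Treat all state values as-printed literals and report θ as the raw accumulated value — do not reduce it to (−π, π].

a = (v'−v)/dt = (-0.148850)/0.05 = -2.9770
Δθ = θ'−θ = 0.070929;  (v·dt/L) = 16.8000·0.05/2.0 = 0.420000
tan δ = Δθ·L/(v·dt) = 0.168879  →  δ = 0.1673

δ = 0.1673, a = -2.9770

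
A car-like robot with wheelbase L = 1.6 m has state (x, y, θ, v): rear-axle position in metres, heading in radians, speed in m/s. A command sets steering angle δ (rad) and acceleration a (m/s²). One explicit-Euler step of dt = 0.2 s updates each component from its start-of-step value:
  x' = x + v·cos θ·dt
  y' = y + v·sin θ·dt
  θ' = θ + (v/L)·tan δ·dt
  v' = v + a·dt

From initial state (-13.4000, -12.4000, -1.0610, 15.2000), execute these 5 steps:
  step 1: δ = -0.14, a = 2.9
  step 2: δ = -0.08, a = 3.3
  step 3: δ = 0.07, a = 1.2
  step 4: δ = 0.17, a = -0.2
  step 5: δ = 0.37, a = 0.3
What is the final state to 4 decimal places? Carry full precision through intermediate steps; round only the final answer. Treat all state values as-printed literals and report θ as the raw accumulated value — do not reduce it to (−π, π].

after step 1 (δ=-0.14, a=2.9): (-11.916482, -15.053446, -1.328752, 15.780000)
after step 2 (δ=-0.08, a=3.3): (-11.160025, -18.117448, -1.486889, 16.440000)
after step 3 (δ=0.07, a=1.2): (-10.884462, -21.393880, -1.342804, 16.680000)
after step 4 (δ=0.17, a=-0.2): (-10.130451, -24.643551, -0.984899, 16.640000)
after step 5 (δ=0.37, a=0.3): (-8.290243, -27.416495, -0.178144, 16.700000)

(-8.2902, -27.4165, -0.1781, 16.7000)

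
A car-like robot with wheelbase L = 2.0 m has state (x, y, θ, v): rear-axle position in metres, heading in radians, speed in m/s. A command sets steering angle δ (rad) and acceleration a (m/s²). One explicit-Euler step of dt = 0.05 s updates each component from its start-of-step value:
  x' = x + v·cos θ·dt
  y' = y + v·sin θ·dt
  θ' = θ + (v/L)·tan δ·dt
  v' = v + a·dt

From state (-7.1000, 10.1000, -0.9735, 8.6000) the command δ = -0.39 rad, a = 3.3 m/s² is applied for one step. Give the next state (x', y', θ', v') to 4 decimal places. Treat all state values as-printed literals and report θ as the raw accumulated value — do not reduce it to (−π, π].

x' = -7.1000 + 8.6000·cos(-0.9735)·0.05 = -6.8582
y' = 10.1000 + 8.6000·sin(-0.9735)·0.05 = 9.7445
θ' = -0.9735 + (8.6000/2.0)·tan(-0.39)·0.05 = -1.0619
v' = 8.6000 + 3.3000·0.05 = 8.7650

(-6.8582, 9.7445, -1.0619, 8.7650)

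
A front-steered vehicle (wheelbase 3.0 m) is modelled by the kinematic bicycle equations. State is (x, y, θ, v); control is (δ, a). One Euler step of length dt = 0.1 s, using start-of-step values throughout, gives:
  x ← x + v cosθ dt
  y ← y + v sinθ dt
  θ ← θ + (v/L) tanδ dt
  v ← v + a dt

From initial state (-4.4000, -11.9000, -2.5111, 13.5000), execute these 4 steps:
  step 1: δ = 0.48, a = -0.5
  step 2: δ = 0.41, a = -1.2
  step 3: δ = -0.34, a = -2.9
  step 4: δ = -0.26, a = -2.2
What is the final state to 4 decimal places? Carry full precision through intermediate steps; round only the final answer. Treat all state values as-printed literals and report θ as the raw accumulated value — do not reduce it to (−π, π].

(-7.8233, -15.9054, -2.3548, 12.8200)

after step 1 (δ=0.48, a=-0.5): (-5.490445, -12.695883, -2.276825, 13.450000)
after step 2 (δ=0.41, a=-1.2): (-6.363104, -13.719353, -2.081965, 13.330000)
after step 3 (δ=-0.34, a=-2.9): (-7.015204, -14.881960, -2.239143, 13.040000)
after step 4 (δ=-0.26, a=-2.2): (-7.823278, -15.905401, -2.354773, 12.820000)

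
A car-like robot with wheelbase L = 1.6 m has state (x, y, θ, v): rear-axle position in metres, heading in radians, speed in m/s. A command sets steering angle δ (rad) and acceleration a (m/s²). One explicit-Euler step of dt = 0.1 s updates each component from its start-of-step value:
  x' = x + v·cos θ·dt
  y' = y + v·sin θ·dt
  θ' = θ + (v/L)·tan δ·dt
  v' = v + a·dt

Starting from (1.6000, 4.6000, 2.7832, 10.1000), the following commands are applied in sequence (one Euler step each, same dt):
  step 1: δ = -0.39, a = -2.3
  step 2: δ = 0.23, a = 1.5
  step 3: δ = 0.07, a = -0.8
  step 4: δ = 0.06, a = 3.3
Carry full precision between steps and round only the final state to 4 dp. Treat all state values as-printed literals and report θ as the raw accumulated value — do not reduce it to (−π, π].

after step 1 (δ=-0.39, a=-2.3): (0.654174, 4.954277, 2.523722, 9.870000)
after step 2 (δ=0.23, a=1.5): (-0.150344, 5.526047, 2.668159, 10.020000)
after step 3 (δ=0.07, a=-0.8): (-1.042131, 5.982904, 2.712068, 9.940000)
after step 4 (δ=0.06, a=3.3): (-1.945840, 6.396844, 2.749388, 10.270000)

(-1.9458, 6.3968, 2.7494, 10.2700)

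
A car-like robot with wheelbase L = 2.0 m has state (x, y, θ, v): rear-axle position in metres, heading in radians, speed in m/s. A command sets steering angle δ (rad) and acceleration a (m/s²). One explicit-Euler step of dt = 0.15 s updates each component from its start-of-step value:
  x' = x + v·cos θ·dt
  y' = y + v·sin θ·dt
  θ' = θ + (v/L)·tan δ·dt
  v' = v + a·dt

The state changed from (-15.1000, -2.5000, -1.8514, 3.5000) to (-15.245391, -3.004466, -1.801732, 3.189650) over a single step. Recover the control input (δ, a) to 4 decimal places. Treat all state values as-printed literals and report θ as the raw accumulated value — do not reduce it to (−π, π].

δ = 0.1870, a = -2.0690

a = (v'−v)/dt = (-0.310350)/0.15 = -2.0690
Δθ = θ'−θ = 0.049668;  (v·dt/L) = 3.5000·0.15/2.0 = 0.262500
tan δ = Δθ·L/(v·dt) = 0.189211  →  δ = 0.1870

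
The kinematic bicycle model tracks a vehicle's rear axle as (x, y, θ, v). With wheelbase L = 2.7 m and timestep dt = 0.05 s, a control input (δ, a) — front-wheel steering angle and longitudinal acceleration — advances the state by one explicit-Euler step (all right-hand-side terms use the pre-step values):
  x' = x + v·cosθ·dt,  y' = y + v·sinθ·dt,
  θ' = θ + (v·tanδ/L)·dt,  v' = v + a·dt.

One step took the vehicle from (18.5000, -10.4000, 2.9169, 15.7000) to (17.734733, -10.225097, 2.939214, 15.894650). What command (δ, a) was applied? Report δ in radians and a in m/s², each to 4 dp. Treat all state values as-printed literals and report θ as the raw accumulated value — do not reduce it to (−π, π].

δ = 0.0766, a = 3.8930

a = (v'−v)/dt = (0.194650)/0.05 = 3.8930
Δθ = θ'−θ = 0.022314;  (v·dt/L) = 15.7000·0.05/2.7 = 0.290741
tan δ = Δθ·L/(v·dt) = 0.076749  →  δ = 0.0766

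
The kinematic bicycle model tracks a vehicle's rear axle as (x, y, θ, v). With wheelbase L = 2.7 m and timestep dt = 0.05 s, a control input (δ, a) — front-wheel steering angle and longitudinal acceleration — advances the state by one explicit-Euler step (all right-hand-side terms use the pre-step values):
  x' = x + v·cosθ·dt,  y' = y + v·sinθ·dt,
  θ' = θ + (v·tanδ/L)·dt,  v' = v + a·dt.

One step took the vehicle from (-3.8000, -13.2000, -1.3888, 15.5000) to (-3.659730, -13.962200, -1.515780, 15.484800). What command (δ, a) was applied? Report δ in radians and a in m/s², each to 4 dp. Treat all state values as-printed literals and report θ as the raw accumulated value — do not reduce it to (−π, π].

δ = -0.4165, a = -0.3040

a = (v'−v)/dt = (-0.015200)/0.05 = -0.3040
Δθ = θ'−θ = -0.126980;  (v·dt/L) = 15.5000·0.05/2.7 = 0.287037
tan δ = Δθ·L/(v·dt) = -0.442382  →  δ = -0.4165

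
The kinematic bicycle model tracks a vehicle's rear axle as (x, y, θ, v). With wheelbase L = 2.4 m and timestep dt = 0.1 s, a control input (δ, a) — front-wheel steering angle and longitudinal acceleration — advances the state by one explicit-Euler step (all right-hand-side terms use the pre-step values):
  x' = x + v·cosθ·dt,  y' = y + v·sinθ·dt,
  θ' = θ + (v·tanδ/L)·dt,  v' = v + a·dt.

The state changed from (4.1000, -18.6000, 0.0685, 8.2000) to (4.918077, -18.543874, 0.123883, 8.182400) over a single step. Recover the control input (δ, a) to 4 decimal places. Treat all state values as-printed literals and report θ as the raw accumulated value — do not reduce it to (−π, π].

δ = 0.1607, a = -0.1760

a = (v'−v)/dt = (-0.017600)/0.1 = -0.1760
Δθ = θ'−θ = 0.055383;  (v·dt/L) = 8.2000·0.1/2.4 = 0.341667
tan δ = Δθ·L/(v·dt) = 0.162097  →  δ = 0.1607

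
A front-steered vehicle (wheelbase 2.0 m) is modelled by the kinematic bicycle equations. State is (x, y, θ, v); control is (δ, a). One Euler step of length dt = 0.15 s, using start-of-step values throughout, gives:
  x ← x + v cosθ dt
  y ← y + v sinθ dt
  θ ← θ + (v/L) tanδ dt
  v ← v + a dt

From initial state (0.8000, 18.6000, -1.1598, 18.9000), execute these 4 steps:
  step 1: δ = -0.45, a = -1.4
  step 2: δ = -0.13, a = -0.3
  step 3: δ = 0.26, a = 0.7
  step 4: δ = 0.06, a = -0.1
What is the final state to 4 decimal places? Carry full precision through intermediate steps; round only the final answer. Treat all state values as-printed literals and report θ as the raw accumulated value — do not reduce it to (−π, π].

after step 1 (δ=-0.45, a=-1.4): (1.932647, 16.001090, -1.844531, 18.690000)
after step 2 (δ=-0.13, a=-0.3): (1.174781, 13.301969, -2.027792, 18.645000)
after step 3 (δ=0.26, a=0.7): (-0.059295, 10.792215, -1.655794, 18.750000)
after step 4 (δ=0.06, a=-0.1): (-0.298062, 7.989868, -1.571317, 18.735000)

(-0.2981, 7.9899, -1.5713, 18.7350)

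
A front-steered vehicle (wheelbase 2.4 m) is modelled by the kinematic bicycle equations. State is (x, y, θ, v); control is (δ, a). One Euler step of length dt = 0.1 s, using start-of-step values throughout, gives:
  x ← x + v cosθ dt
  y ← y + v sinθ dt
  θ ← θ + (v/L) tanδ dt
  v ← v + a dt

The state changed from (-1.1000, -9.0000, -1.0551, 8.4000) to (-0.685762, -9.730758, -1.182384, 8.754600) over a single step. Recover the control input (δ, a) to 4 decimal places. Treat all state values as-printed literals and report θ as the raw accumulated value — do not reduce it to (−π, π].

a = (v'−v)/dt = (0.354600)/0.1 = 3.5460
Δθ = θ'−θ = -0.127284;  (v·dt/L) = 8.4000·0.1/2.4 = 0.350000
tan δ = Δθ·L/(v·dt) = -0.363669  →  δ = -0.3488

δ = -0.3488, a = 3.5460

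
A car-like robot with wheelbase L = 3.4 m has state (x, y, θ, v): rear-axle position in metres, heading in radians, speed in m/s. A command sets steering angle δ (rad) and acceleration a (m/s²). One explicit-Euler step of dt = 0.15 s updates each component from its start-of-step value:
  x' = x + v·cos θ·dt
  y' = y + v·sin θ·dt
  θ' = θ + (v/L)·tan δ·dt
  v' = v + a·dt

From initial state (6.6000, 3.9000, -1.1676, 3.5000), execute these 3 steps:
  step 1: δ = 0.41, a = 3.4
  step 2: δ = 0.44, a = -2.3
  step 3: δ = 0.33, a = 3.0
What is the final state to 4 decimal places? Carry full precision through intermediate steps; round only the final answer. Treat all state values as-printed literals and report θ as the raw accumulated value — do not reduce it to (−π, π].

(7.3676, 2.4133, -0.9618, 4.1150)

after step 1 (δ=0.41, a=3.4): (6.805989, 3.417099, -1.100488, 4.010000)
after step 2 (δ=0.44, a=-2.3): (7.078566, 2.880905, -1.017201, 3.665000)
after step 3 (δ=0.33, a=3.0): (7.367596, 2.413265, -0.961818, 4.115000)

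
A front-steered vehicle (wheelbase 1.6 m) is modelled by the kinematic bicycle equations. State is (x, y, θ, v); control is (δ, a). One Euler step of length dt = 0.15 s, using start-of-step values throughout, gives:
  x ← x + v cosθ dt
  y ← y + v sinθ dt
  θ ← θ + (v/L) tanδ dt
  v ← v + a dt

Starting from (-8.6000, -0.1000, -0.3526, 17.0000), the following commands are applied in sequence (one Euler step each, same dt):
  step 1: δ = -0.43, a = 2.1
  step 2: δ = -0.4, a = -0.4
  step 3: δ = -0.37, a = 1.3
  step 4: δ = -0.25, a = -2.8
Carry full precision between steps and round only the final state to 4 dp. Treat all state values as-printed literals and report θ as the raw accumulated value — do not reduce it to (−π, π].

(-7.4279, -7.5860, -2.8150, 17.0300)

after step 1 (δ=-0.43, a=2.1): (-6.206881, -0.980614, -1.083527, 17.315000)
after step 2 (δ=-0.4, a=-0.4): (-4.990811, -3.275583, -1.769840, 17.255000)
after step 3 (δ=-0.37, a=1.3): (-5.502590, -5.812731, -2.397269, 17.450000)
after step 4 (δ=-0.25, a=-2.8): (-7.427882, -7.586021, -2.814992, 17.030000)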